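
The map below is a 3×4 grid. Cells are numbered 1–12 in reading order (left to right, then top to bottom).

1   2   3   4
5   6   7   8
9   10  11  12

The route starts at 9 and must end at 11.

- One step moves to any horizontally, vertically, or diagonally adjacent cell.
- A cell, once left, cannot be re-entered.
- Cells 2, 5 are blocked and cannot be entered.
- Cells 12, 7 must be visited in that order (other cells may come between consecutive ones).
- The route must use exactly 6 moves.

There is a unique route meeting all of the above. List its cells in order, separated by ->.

9 -> 6 -> 3 -> 8 -> 12 -> 7 -> 11

The waypoints must appear in the order 12, 7, with no cell reused.
Route from 9: 2× up-right (reaching 3), down-right to 8, down to 12, up-left to 7, down to 11 — 6 moves in all.
Check: order respected (12 at step 4, 7 at step 5); 6 moves as required.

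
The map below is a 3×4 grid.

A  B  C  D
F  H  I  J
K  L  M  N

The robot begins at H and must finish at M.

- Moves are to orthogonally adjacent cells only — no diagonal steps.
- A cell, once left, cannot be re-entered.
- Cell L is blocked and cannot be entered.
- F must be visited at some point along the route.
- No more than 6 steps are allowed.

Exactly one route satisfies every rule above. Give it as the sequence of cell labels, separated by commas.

H, F, A, B, C, I, M

The 6-move cap with required stops at F leaves no slack for detours.
Route from H: left 1 to F, up 1 to A, right 2 to C, down 2 to M — 6 moves in all.
Check: all required cells visited; 6 ≤ 6 moves.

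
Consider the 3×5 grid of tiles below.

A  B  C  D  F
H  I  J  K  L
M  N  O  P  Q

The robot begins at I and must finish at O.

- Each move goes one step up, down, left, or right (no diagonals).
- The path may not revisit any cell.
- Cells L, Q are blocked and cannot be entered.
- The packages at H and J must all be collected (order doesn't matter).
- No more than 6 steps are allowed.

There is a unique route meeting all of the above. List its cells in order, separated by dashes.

Any route must reach H and J and still end at O within 6 moves, so the order of the required stops is forced.
Route from I: left 1 to H, up 1 to A, right 2 to C, down 2 to O — 6 moves in all.
Check: all required cells visited; 6 ≤ 6 moves.

I - H - A - B - C - J - O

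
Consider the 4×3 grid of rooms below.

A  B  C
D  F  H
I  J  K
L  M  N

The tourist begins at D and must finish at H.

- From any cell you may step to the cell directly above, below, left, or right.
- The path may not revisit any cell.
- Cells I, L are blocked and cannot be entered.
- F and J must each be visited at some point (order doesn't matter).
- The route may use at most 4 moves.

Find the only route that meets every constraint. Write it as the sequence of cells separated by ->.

The budget equals the shortest possible length, so every move has to be on a shortest route through the required cells.
Route from D: right 1 to F, down 1 to J, right 1 to K, up 1 to H — 4 moves in all.
Check: all required cells visited; 4 ≤ 4 moves.

D -> F -> J -> K -> H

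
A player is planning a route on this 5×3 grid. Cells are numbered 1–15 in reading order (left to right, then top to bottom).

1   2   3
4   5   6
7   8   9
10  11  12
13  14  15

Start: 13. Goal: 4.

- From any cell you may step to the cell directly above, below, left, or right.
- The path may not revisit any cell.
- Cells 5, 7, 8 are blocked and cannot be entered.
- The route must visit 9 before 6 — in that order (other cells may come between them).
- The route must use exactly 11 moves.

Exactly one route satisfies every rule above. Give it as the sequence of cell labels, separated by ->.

13 -> 10 -> 11 -> 14 -> 15 -> 12 -> 9 -> 6 -> 3 -> 2 -> 1 -> 4

The waypoints must appear in the order 9, 6, with no cell reused.
Route from 13: up to 10, right to 11, down to 14, right to 15, 4× up (reaching 3), 2× left (reaching 1), down to 4 — 11 moves in all.
Check: order respected (9 at step 6, 6 at step 7); 11 moves as required.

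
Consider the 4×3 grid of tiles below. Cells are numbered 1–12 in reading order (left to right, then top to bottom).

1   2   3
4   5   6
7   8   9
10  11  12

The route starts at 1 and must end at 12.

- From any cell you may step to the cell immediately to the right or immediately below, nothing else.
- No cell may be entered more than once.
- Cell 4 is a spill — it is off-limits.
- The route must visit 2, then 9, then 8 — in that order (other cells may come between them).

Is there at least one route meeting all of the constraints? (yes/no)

8 lies to the left of 9, so going from 9 to 8 would need a leftward move — but moves only go right/down, so 9 cannot be visited before 8.

no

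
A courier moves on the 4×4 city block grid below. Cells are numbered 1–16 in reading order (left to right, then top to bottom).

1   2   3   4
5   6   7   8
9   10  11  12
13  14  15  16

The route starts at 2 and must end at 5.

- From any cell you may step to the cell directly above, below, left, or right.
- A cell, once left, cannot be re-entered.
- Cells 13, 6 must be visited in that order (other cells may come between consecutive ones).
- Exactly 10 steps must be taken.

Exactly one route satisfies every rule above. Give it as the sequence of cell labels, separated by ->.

The waypoints must appear in the order 13, 6, with no cell reused.
Route from 2: right to 3, 3× down (reaching 15), 2× left (reaching 13), up to 9, right to 10, up to 6, left to 5 — 10 moves in all.
Check: order respected (13 at step 6, 6 at step 9); 10 moves as required.

2 -> 3 -> 7 -> 11 -> 15 -> 14 -> 13 -> 9 -> 10 -> 6 -> 5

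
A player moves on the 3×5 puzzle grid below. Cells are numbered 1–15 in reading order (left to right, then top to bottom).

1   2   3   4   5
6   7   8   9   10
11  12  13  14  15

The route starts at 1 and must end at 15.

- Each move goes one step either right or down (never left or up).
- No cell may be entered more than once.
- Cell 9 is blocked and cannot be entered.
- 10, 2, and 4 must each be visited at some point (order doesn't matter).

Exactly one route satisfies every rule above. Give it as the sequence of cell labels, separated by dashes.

Moves only go right or down, so the column and row indices never decrease.
Route from 1: right 4 to 5, down 2 to 15 — 6 moves in all.
Check: all required cells visited.

1 - 2 - 3 - 4 - 5 - 10 - 15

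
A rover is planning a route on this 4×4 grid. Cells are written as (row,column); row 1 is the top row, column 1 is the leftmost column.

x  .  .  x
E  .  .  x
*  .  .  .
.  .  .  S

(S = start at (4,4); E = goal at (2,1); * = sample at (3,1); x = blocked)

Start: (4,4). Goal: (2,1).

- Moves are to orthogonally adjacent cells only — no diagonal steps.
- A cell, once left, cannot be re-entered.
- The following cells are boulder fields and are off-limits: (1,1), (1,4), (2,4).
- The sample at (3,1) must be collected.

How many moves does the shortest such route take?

Any route passes through (3,1) somewhere between (4,4) and (2,1). Summing Manhattan distances along the two legs ((4,4) → (3,1) → (2,1)) gives a lower bound of 4 + 1 = 5 moves.
A route of 5 moves achieves this: (4,4) → (3,4) → (3,3) → (3,2) → (3,1) → (2,1).
Since 5 matches the lower bound, it is optimal.

5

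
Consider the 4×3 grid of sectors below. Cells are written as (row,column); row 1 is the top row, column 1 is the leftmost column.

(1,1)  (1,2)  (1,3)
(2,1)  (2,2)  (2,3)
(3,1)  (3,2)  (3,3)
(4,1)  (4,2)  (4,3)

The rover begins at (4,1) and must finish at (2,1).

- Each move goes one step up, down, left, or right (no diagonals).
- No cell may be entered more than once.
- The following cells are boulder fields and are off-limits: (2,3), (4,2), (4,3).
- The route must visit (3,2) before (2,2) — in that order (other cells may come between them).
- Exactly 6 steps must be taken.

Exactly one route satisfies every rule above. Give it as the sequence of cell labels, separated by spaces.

The waypoints must appear in the order (3,2), (2,2), with no cell reused.
Route from (4,1): up to (3,1), right to (3,2), 2× up (reaching (1,2)), left to (1,1), down to (2,1) — 6 moves in all.
Check: order respected ((3,2) at step 2, (2,2) at step 3); 6 moves as required.

(4,1) (3,1) (3,2) (2,2) (1,2) (1,1) (2,1)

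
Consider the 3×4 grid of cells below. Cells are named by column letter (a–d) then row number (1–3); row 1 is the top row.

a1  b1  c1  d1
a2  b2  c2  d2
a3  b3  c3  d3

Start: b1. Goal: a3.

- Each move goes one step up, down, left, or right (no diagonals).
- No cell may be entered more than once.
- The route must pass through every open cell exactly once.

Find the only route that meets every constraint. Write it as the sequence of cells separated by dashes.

Need to visit all 12 open cells exactly once, starting at b1 and ending at a3.
Cell d3 has only two open neighbours (d2 and c3), so the path must pass straight through it: one of those is the cell it's entered from and the other is where it exits.
Route from b1: left 1 to a1, down 1 to a2, right 2 to c2, up 1 to c1, right 1 to d1, down 2 to d3, left 3 to a3 — 11 moves in all.
Check: all 12 open cells covered.

b1 - a1 - a2 - b2 - c2 - c1 - d1 - d2 - d3 - c3 - b3 - a3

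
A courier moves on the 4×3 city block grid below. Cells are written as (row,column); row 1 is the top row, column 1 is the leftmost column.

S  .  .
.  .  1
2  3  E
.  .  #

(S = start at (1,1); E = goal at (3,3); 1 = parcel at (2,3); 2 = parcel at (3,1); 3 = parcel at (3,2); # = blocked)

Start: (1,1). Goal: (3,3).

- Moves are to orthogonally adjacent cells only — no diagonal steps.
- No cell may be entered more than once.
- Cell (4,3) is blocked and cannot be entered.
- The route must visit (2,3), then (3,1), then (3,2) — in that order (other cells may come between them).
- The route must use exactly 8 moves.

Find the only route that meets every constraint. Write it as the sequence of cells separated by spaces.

(1,1) (1,2) (1,3) (2,3) (2,2) (2,1) (3,1) (3,2) (3,3)

The waypoints must appear in the order (2,3), (3,1), (3,2), with no cell reused.
Route from (1,1): 2× right (reaching (1,3)), down to (2,3), 2× left (reaching (2,1)), down to (3,1), 2× right (reaching (3,3)) — 8 moves in all.
Check: order respected (1 at step 3, 2 at step 6, 3 at step 7); 8 moves as required.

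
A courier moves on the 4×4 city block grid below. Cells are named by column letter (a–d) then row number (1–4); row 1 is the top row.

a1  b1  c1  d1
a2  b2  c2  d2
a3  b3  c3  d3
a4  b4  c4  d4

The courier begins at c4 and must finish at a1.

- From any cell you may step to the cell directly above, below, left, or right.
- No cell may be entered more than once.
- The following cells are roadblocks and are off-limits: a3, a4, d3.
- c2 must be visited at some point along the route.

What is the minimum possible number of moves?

Any route passes through c2 somewhere between c4 and a1. Summing Manhattan distances along the two legs (c4 → c2 → a1) gives a lower bound of 2 + 3 = 5 moves.
A route of 5 moves achieves this: c4 → c3 → c2 → c1 → b1 → a1.
Since 5 matches the lower bound, it is optimal.

5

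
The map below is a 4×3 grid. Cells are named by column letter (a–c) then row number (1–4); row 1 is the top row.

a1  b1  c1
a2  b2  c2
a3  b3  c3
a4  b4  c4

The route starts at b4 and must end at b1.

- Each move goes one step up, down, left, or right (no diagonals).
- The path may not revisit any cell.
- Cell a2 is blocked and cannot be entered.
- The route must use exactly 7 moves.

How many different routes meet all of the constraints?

4

Need simple routes of exactly 7 moves from b4 to b1 (Manhattan distance 3, so 2 moves are spent on a detour and 2 undoing it).
Enumerating: b4 a4 a3 b3 b2 c2 c1 b1 | b4 a4 a3 b3 c3 c2 c1 b1 | b4 a4 a3 b3 c3 c2 b2 b1 | b4 c4 c3 b3 b2 c2 c1 b1.
That gives 4 routes.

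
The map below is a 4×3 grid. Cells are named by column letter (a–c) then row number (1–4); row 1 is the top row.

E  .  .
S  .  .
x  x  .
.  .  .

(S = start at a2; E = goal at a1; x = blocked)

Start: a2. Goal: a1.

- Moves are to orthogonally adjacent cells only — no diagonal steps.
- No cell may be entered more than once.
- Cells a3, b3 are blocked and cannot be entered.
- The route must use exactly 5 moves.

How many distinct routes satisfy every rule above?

1

Need simple routes of exactly 5 moves from a2 to a1 (Manhattan distance 1, so 2 moves are spent on a detour and 2 undoing it).
Enumerating: a2 b2 c2 c1 b1 a1.
That gives 1 route.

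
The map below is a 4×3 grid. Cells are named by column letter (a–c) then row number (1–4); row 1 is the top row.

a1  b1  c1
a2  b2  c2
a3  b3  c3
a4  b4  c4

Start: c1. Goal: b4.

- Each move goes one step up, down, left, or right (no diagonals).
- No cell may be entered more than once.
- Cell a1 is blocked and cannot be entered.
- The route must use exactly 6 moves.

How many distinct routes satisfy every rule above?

11

Need simple routes of exactly 6 moves from c1 to b4 (Manhattan distance 4, so 1 moves are spent on a detour and 1 undoing it).
Branch systematically from the start, pruning whenever the remaining move budget drops below the Manhattan distance to b4 or differs from it in parity. Grouping the completions by first move — via c2: 5; via b1: 6 — and summing: 5 + 6 = 11.
That gives 11 routes.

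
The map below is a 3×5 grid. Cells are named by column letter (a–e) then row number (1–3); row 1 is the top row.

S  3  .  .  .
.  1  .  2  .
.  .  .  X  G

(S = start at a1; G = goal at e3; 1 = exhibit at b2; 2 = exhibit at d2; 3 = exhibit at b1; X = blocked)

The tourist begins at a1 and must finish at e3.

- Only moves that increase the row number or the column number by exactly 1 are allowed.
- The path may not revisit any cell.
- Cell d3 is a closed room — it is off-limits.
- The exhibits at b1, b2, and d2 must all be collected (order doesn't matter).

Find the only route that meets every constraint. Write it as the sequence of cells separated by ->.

a1 -> b1 -> b2 -> c2 -> d2 -> e2 -> e3

Moves only go right or down, so the column and row indices never decrease.
Route from a1: right to b1, down to b2, 3× right (reaching e2), down to e3 — 6 moves in all.
Check: all required cells visited.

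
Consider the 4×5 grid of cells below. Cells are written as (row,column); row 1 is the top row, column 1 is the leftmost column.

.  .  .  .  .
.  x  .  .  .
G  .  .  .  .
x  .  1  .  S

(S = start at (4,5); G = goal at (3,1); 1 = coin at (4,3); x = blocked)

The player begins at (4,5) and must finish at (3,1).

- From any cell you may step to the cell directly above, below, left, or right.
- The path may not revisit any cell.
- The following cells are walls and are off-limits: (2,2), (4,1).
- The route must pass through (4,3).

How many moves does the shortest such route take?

Any route passes through (4,3) somewhere between (4,5) and (3,1). Summing Manhattan distances along the two legs ((4,5) → (4,3) → (3,1)) gives a lower bound of 2 + 3 = 5 moves.
A route of 5 moves achieves this: (4,5) → (4,4) → (4,3) → (3,3) → (3,2) → (3,1).
Since 5 matches the lower bound, it is optimal.

5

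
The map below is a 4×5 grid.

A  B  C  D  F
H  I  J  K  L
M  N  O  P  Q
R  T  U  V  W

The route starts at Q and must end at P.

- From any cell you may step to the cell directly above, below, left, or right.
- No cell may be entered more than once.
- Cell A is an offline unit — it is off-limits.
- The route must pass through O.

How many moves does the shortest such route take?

Any route passes through O somewhere between Q and P. Summing Manhattan distances along the two legs (Q → O → P) gives a lower bound of 2 + 1 = 3 moves.
The shortest route satisfying every rule uses 5 moves: Q → L → K → J → O → P.
The bound of 3 isn't tight here; checking systematically, no route of length 3 through 4 satisfies every constraint, so 5 is the minimum.

5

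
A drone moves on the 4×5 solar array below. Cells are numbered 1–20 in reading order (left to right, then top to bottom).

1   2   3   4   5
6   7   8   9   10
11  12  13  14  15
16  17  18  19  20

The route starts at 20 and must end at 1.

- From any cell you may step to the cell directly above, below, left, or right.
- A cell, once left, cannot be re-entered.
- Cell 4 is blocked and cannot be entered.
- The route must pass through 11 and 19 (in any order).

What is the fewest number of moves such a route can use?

7

Any route passes through 11 and 19 in some order between 20 and 1. Summing Manhattan distances along each leg and taking the cheapest ordering (20 → 19 → 11 → 1) gives a lower bound of 1 + 4 + 2 = 7 moves.
A route of 7 moves achieves this: 20 → 19 → 14 → 13 → 12 → 11 → 6 → 1.
Since 7 matches the lower bound, it is optimal.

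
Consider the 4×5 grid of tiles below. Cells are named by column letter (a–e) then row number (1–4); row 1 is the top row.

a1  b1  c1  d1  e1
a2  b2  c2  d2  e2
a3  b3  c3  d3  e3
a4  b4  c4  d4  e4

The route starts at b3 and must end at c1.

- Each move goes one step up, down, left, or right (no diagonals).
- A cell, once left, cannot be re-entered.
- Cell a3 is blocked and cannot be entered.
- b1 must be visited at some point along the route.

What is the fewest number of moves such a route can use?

Any route passes through b1 somewhere between b3 and c1. Summing Manhattan distances along the two legs (b3 → b1 → c1) gives a lower bound of 2 + 1 = 3 moves.
A route of 3 moves achieves this: b3 → b2 → b1 → c1.
Since 3 matches the lower bound, it is optimal.

3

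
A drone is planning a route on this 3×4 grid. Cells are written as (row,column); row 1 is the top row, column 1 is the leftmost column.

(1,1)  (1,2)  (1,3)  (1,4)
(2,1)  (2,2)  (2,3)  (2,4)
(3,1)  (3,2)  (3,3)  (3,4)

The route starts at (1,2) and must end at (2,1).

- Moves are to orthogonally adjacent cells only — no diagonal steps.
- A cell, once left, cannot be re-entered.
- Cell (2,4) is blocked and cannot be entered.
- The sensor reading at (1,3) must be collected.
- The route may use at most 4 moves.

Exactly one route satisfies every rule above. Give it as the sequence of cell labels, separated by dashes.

Any route must reach (1,3) and still end at (2,1) within 4 moves, so the order of the required stops is forced.
Route from (1,2): right to (1,3), down to (2,3), 2× left (reaching (2,1)) — 4 moves in all.
Check: all required cells visited; 4 ≤ 4 moves.

(1,2) - (1,3) - (2,3) - (2,2) - (2,1)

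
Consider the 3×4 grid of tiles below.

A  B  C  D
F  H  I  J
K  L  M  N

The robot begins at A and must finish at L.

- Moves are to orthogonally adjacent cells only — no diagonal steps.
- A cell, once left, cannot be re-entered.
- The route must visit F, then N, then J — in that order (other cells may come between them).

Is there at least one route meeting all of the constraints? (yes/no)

no

Ignoring the required order, 5 revisit-free routes from A to L pass through all of F, N, and J; the waypoint orders that occur are F → J → N (4); J → N → F (1) — never F → N → J.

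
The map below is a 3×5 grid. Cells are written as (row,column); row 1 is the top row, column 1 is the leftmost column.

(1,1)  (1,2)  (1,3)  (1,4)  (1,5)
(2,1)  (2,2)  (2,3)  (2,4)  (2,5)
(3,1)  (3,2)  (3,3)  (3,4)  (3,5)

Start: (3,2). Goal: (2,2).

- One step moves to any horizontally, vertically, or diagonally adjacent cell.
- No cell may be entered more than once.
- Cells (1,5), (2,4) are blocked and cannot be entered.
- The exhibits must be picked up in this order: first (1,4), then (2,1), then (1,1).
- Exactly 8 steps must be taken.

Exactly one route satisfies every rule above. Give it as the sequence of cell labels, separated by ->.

(3,2) -> (3,3) -> (2,3) -> (1,4) -> (1,3) -> (1,2) -> (2,1) -> (1,1) -> (2,2)

The waypoints must appear in the order (1,4), (2,1), (1,1), with no cell reused.
Route from (3,2): right to (3,3), up to (2,3), up-right to (1,4), 2× left (reaching (1,2)), down-left to (2,1), up to (1,1), down-right to (2,2) — 8 moves in all.
Check: order respected ((1,4) at step 3, (2,1) at step 6, (1,1) at step 7); 8 moves as required.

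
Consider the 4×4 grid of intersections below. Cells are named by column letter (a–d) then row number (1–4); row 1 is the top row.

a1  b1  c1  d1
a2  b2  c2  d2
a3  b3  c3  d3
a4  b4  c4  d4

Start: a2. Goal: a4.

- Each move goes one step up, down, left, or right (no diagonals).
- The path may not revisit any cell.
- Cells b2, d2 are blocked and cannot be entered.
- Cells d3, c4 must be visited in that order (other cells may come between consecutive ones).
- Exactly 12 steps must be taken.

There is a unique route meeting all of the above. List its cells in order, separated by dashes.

The waypoints must appear in the order d3, c4, with no cell reused.
Route from a2: up 1 to a1, right 2 to c1, down 2 to c3, right 1 to d3, down 1 to d4, left 2 to b4, up 1 to b3, left 1 to a3, down 1 to a4 — 12 moves in all.
Check: order respected (d3 at step 6, c4 at step 8); 12 moves as required.

a2 - a1 - b1 - c1 - c2 - c3 - d3 - d4 - c4 - b4 - b3 - a3 - a4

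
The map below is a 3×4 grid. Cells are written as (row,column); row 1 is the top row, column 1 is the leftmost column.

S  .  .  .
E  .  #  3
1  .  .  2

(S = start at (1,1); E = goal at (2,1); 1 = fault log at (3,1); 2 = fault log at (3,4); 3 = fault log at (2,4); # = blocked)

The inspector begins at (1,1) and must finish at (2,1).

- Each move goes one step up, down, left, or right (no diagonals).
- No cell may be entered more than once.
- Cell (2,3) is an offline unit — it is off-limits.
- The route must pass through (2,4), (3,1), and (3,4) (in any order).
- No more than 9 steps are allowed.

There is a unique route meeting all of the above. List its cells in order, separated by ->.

Any route must reach (2,4), (3,1), and (3,4) and still end at (2,1) within 9 moves, so the order of the required stops is forced.
Route from (1,1): 3× right (reaching (1,4)), 2× down (reaching (3,4)), 3× left (reaching (3,1)), up to (2,1) — 9 moves in all.
Check: all required cells visited; 9 ≤ 9 moves.

(1,1) -> (1,2) -> (1,3) -> (1,4) -> (2,4) -> (3,4) -> (3,3) -> (3,2) -> (3,1) -> (2,1)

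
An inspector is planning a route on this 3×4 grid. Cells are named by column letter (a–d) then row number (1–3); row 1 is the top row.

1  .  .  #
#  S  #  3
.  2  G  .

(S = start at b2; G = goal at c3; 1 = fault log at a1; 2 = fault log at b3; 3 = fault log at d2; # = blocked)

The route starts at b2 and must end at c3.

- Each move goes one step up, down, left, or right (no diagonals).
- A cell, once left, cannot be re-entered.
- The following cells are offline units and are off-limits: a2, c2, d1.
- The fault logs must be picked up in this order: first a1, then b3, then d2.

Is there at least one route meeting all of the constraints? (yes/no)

a1 must be visited but has only one open neighbour (b1), and it is neither the start nor the goal — the route would have to enter and leave through b1, re-entering it.

no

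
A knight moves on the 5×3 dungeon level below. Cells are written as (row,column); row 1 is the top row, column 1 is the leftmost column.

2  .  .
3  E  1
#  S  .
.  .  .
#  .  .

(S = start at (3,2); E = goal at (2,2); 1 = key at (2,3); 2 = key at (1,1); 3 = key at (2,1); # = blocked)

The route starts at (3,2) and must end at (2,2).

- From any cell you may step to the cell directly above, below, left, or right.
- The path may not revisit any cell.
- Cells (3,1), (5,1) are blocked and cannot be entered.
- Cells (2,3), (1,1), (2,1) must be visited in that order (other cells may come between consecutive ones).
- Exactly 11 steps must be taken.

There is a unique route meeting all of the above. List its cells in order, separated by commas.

(3,2), (4,2), (5,2), (5,3), (4,3), (3,3), (2,3), (1,3), (1,2), (1,1), (2,1), (2,2)

The waypoints must appear in the order (2,3), (1,1), (2,1), with no cell reused.
Route from (3,2): 2× down (reaching (5,2)), right to (5,3), 4× up (reaching (1,3)), 2× left (reaching (1,1)), down to (2,1), right to (2,2) — 11 moves in all.
Check: order respected (1 at step 6, 2 at step 9, 3 at step 10); 11 moves as required.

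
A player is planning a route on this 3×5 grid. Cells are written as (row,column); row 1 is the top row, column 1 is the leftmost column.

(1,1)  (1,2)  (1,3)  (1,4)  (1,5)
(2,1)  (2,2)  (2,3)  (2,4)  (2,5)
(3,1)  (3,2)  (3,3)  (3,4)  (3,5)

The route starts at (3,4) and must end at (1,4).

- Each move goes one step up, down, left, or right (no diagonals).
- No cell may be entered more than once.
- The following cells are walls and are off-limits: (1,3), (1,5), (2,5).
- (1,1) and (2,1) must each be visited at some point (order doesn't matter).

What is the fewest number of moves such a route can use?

10

Any route passes through (1,1) and (2,1) in some order between (3,4) and (1,4). Summing Manhattan distances along each leg and taking the cheapest ordering ((3,4) → (2,1) → (1,1) → (1,4)) gives a lower bound of 4 + 1 + 3 = 8 moves.
That bound ignores the blocked cells. Measuring each leg by the fewest moves that actually steer around them ((3,4)→(2,1): 4; (2,1)→(1,1): 1; (1,1)→(1,4): 5) raises the lower bound to 10.
A route of 10 moves exists: (3,4) → (3,3) → (3,2) → (3,1) → (2,1) → (1,1) → (1,2) → (2,2) → (2,3) → (2,4) → (1,4).
Since 10 matches that lower bound, it is optimal.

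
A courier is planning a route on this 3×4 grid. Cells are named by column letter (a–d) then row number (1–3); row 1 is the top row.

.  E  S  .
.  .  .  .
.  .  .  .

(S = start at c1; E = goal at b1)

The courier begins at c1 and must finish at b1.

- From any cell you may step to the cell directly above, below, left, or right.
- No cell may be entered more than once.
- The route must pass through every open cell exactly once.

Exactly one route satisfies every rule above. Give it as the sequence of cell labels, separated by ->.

Need to visit all 12 open cells exactly once, starting at c1 and ending at b1.
Cell a3 has only two open neighbours (a2 and b3), so the path must pass straight through it: one of those is the cell it's entered from and the other is where it exits.
Route from c1: right 1 to d1, down 2 to d3, left 1 to c3, up 1 to c2, left 1 to b2, down 1 to b3, left 1 to a3, up 2 to a1, right 1 to b1 — 11 moves in all.
Check: all 12 open cells covered.

c1 -> d1 -> d2 -> d3 -> c3 -> c2 -> b2 -> b3 -> a3 -> a2 -> a1 -> b1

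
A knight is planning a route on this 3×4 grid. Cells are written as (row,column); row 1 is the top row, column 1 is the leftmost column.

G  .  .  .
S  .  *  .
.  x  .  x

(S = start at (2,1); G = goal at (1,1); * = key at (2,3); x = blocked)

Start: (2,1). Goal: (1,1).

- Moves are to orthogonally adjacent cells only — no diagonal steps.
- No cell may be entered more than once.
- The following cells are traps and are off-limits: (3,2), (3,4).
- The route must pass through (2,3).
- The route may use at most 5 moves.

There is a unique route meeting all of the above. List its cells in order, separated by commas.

Any route must reach (2,3) and still end at (1,1) within 5 moves, so the order of the required stops is forced.
Route from (2,1): right 2 to (2,3), up 1 to (1,3), left 2 to (1,1) — 5 moves in all.
Check: all required cells visited; 5 ≤ 5 moves.

(2,1), (2,2), (2,3), (1,3), (1,2), (1,1)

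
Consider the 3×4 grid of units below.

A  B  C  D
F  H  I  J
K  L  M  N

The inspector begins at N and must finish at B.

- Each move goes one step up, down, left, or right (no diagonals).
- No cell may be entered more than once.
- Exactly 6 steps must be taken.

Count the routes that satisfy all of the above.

Need simple routes of exactly 6 moves from N to B (Manhattan distance 4, so 1 moves are spent on a detour and 1 undoing it).
Branch systematically from the start, pruning whenever the remaining move budget drops below the Manhattan distance to B or differs from it in parity. Grouping the completions by first move — via J: 3; via M: 6 — and summing: 3 + 6 = 9.
That gives 9 routes.

9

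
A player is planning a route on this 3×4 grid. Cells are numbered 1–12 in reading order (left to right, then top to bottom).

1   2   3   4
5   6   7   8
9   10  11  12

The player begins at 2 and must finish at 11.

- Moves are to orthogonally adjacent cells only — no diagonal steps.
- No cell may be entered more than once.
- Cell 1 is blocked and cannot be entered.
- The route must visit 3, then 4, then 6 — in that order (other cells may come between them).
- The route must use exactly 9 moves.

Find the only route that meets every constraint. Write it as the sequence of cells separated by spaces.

2 3 4 8 7 6 5 9 10 11

The waypoints must appear in the order 3, 4, 6, with no cell reused.
Route from 2: 2× right (reaching 4), down to 8, 3× left (reaching 5), down to 9, 2× right (reaching 11) — 9 moves in all.
Check: order respected (3 at step 1, 4 at step 2, 6 at step 5); 9 moves as required.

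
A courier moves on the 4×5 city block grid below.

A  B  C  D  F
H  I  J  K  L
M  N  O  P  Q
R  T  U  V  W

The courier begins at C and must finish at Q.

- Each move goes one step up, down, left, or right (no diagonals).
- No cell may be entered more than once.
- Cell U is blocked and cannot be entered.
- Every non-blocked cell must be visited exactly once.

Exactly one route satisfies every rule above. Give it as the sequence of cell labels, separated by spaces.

C D F L K J I B A H M R T N O P V W Q

Need to visit all 19 open cells exactly once, starting at C and ending at Q.
Cell A has only two open neighbours (H and B), so the path must pass straight through it: one of those is the cell it's entered from and the other is where it exits.
Route from C: right 2 to F, down 1 to L, left 3 to I, up 1 to B, left 1 to A, down 3 to R, right 1 to T, up 1 to N, right 2 to P, down 1 to V, right 1 to W, up 1 to Q — 18 moves in all.
Check: all 19 open cells covered.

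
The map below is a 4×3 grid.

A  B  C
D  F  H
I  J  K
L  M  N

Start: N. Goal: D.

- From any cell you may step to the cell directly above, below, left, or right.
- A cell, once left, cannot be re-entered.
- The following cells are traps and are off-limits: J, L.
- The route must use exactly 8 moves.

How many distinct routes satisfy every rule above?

Need simple routes of exactly 8 moves from N to D (Manhattan distance 4, so 2 moves are spent on a detour and 2 undoing it).
No route satisfies every constraint, so the count is 0.

0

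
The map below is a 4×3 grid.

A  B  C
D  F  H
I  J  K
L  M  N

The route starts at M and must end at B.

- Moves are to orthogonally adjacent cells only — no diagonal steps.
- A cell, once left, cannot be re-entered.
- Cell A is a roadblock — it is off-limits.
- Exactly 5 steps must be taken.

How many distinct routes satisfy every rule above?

9

Need simple routes of exactly 5 moves from M to B (Manhattan distance 3, so 1 moves are spent on a detour and 1 undoing it).
Branch systematically from the start, pruning whenever the remaining move budget drops below the Manhattan distance to B or differs from it in parity. Grouping the completions by first move — via J: 4; via L: 2; via N: 3 — and summing: 4 + 2 + 3 = 9.
That gives 9 routes.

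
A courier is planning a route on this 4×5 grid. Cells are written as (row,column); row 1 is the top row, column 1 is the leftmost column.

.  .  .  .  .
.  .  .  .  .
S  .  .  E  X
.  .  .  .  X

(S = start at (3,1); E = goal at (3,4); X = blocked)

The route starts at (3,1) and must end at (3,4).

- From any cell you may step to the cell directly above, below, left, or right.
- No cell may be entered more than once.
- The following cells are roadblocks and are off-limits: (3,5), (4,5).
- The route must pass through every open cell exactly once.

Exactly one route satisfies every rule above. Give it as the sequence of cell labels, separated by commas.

Need to visit all 18 open cells exactly once, starting at (3,1) and ending at (3,4).
Cell (4,1) has only two open neighbours ((3,1) and (4,2)), so the path must pass straight through it: one of those is the cell it's entered from and the other is where it exits.
Route from (3,1): down 1 to (4,1), right 1 to (4,2), up 2 to (2,2), left 1 to (2,1), up 1 to (1,1), right 4 to (1,5), down 1 to (2,5), left 2 to (2,3), down 2 to (4,3), right 1 to (4,4), up 1 to (3,4) — 17 moves in all.
Check: all 18 open cells covered.

(3,1), (4,1), (4,2), (3,2), (2,2), (2,1), (1,1), (1,2), (1,3), (1,4), (1,5), (2,5), (2,4), (2,3), (3,3), (4,3), (4,4), (3,4)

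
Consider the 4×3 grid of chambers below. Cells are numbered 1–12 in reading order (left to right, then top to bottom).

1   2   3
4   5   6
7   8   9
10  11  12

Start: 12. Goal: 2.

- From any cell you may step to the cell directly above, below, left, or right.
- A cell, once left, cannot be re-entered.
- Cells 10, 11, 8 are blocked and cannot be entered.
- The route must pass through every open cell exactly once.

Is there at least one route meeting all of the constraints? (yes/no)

Cell 7 has only one open neighbour but is neither the start nor the goal, so a Hamiltonian route would have to both enter and leave it through the same neighbour — impossible without revisiting.

no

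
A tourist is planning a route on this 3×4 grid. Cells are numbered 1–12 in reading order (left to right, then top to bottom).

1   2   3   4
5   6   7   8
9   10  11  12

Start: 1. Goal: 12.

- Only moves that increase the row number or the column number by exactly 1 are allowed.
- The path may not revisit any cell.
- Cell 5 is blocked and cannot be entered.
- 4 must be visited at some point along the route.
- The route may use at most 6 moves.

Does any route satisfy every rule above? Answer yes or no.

yes

One route that works: 1 → 2 → 3 → 4 → 8 → 12.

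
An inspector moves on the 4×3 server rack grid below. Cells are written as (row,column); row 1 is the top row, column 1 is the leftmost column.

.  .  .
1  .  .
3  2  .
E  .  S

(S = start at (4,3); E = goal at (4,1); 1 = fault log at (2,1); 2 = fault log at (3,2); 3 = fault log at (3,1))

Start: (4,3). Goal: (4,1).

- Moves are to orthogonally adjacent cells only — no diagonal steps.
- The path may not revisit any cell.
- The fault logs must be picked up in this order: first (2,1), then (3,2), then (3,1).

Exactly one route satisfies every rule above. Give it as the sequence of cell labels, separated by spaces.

The waypoints must appear in the order (2,1), (3,2), (3,1), with no cell reused.
Route from (4,3): up 3 to (1,3), left 2 to (1,1), down 1 to (2,1), right 1 to (2,2), down 1 to (3,2), left 1 to (3,1), down 1 to (4,1) — 10 moves in all.
Check: order respected (1 at step 6, 2 at step 8, 3 at step 9).

(4,3) (3,3) (2,3) (1,3) (1,2) (1,1) (2,1) (2,2) (3,2) (3,1) (4,1)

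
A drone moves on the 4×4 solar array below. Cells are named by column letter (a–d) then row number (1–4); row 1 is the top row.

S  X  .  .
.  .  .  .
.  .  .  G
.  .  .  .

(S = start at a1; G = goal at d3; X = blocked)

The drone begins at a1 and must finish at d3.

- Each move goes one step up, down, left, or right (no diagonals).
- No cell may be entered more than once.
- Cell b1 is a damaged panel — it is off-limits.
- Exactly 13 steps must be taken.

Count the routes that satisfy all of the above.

2

Need simple routes of exactly 13 moves from a1 to d3 (Manhattan distance 5, so 4 moves are spent on a detour and 4 undoing it).
Enumerating: a1 a2 a3 a4 b4 c4 c3 b3 b2 c2 c1 d1 d2 d3 | a1 a2 b2 b3 a3 a4 b4 c4 c3 c2 c1 d1 d2 d3.
That gives 2 routes.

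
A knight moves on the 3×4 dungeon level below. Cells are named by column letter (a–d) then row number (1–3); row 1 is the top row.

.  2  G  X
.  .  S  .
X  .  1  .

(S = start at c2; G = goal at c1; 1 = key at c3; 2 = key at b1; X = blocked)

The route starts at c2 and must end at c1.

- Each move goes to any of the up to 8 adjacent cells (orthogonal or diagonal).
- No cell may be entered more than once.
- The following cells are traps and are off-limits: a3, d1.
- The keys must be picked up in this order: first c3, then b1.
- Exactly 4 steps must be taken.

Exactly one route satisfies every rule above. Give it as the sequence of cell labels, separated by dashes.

The waypoints must appear in the order c3, b1, with no cell reused.
Route from c2: down to c3, up-left to b2, up to b1, right to c1 — 4 moves in all.
Check: order respected (1 at step 1, 2 at step 3); 4 moves as required.

c2 - c3 - b2 - b1 - c1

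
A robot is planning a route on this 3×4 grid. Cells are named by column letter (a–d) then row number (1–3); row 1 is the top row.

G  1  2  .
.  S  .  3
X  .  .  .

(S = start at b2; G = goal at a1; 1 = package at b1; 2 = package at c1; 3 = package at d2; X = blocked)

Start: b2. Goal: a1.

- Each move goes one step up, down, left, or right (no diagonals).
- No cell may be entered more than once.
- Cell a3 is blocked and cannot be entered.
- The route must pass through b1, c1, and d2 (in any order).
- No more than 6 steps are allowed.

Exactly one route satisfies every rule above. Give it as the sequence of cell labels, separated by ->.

The budget equals the shortest possible length, so every move has to be on a shortest route through the required cells.
Route from b2: right 2 to d2, up 1 to d1, left 3 to a1 — 6 moves in all.
Check: all required cells visited; 6 ≤ 6 moves.

b2 -> c2 -> d2 -> d1 -> c1 -> b1 -> a1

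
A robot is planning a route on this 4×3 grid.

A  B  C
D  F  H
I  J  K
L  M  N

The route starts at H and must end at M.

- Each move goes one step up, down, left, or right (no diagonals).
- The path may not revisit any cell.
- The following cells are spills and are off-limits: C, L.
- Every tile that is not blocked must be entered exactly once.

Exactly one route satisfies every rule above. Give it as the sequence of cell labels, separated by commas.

Need to visit all 10 open cells exactly once, starting at H and ending at M.
Cell B has only two open neighbours (F and A), so the path must pass straight through it: one of those is the cell it's entered from and the other is where it exits.
Route from H: left 1 to F, up 1 to B, left 1 to A, down 2 to I, right 2 to K, down 1 to N, left 1 to M — 9 moves in all.
Check: all 10 open cells covered.

H, F, B, A, D, I, J, K, N, M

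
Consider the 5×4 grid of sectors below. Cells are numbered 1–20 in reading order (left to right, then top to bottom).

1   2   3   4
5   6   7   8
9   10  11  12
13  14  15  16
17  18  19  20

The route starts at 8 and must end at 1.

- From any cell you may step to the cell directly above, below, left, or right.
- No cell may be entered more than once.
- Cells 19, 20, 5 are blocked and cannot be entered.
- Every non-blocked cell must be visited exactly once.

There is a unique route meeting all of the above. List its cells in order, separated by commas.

8, 4, 3, 7, 11, 12, 16, 15, 14, 18, 17, 13, 9, 10, 6, 2, 1

Need to visit all 17 open cells exactly once, starting at 8 and ending at 1.
Cell 9 has only two open neighbours (13 and 10), so the path must pass straight through it: one of those is the cell it's entered from and the other is where it exits.
Route from 8: up 1 to 4, left 1 to 3, down 2 to 11, right 1 to 12, down 1 to 16, left 2 to 14, down 1 to 18, left 1 to 17, up 2 to 9, right 1 to 10, up 2 to 2, left 1 to 1 — 16 moves in all.
Check: all 17 open cells covered.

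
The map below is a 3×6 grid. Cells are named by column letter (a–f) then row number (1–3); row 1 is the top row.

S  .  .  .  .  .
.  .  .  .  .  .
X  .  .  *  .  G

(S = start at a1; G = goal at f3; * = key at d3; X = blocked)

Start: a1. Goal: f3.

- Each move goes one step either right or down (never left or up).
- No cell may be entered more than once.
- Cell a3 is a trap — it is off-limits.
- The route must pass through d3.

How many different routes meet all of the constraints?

A right/down-only route from a1 to f3 makes exactly 2 down-moves and 5 right-moves in some order.
With no other constraints that would be C(7,2) = 21 routes.
Split at d3 and multiply the segment counts (each segment already excludes blocked cells): a1→d3: 9; d3→f3: 1; product = 9.
That gives 9 routes.

9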